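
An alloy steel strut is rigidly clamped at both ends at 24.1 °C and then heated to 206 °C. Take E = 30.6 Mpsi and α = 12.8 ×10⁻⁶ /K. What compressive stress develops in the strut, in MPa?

491 MPa

E = 30.6 Mpsi = 211.0 GPa.
ΔT = 181.9 K. Constrained thermal stress σ = E·α·ΔT = 211.0×10³ MPa × 12.8×10⁻⁶ × 181.9 = 491 MPa (compressive).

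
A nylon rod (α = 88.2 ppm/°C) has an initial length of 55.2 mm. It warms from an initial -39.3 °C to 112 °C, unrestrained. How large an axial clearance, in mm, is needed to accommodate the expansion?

ΔT = 112 − (-39.3) = 151.3 K.
ΔL = α·L₀·ΔT = 88.2×10⁻⁶ × 55.2 mm × 151.3 K = 0.737 mm.

0.737 mm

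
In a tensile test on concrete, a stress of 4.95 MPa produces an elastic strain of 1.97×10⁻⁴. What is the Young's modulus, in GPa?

E = σ/ε = 4.95 MPa / 1.97×10⁻⁴ = 25130 MPa = 25.1 GPa.

25.1 GPa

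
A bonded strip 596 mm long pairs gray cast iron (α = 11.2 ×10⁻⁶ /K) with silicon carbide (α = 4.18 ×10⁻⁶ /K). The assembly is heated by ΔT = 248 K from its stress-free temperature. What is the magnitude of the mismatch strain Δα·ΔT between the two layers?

Δα = |11.2 − 4.18|×10⁻⁶/K = 7.02×10⁻⁶/K.
Mismatch strain = Δα·ΔT = 7.02×10⁻⁶ × 248.0 = 1.74×10⁻³.

1.74×10⁻³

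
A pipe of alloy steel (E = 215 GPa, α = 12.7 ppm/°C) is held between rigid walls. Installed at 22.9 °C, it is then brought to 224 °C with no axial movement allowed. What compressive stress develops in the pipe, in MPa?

549 MPa

ΔT = 201.1 K. Constrained thermal stress σ = E·α·ΔT = 215.0×10³ MPa × 12.7×10⁻⁶ × 201.1 = 549 MPa (compressive).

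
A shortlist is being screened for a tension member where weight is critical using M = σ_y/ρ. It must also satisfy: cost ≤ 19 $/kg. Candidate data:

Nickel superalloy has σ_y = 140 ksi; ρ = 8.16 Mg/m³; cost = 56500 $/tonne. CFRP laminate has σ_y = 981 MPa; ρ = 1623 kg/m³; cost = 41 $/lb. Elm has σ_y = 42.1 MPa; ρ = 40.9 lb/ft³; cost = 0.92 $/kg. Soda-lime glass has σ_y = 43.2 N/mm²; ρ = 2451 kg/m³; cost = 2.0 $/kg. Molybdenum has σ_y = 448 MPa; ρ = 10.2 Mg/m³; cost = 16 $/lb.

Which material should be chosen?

elm

Screen on constraints: cost ≤ 19 $/kg. Survivors: elm, soda-lime glass.
Convert each candidate to consistent units, then evaluate M:
  elm: σ_y = 42.10 MPa, ρ = 655.2 kg/m³
  soda-lime glass: σ_y = 43.20 MPa, ρ = 2451 kg/m³
  elm: M = 64.3 kN·m/kg
  soda-lime glass: M = 17.6 kN·m/kg
Elm has the largest M.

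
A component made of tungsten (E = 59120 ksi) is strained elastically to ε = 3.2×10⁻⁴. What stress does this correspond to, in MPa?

130 MPa

E = 59120 ksi = 407.6 GPa.
σ = E·ε = 407600 MPa × 3.2×10⁻⁴ = 130 MPa.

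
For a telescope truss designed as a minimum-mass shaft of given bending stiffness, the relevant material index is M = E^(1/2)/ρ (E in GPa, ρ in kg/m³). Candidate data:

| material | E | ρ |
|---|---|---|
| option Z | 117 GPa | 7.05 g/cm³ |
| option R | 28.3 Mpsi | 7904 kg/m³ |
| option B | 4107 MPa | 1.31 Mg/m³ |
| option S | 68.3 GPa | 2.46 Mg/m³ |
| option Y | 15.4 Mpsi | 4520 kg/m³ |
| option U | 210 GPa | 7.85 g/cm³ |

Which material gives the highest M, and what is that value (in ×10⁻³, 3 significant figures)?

option S, M = 3.36×10⁻³

In SI units:
  option Z: E = 117.0 GPa, ρ = 7050 kg/m³
  option R: E = 195.1 GPa, ρ = 7904 kg/m³
  option B: E = 4.107 GPa, ρ = 1310 kg/m³
  option S: E = 68.30 GPa, ρ = 2460 kg/m³
  option Y: E = 106.2 GPa, ρ = 4520 kg/m³
  option U: E = 210.0 GPa, ρ = 7850 kg/m³
  option S: M = 3.36×10⁻³
  option Y: M = 2.28×10⁻³
  option U: M = 1.85×10⁻³
  option R: M = 1.77×10⁻³
  option B: M = 1.55×10⁻³
  option Z: M = 1.53×10⁻³
Highest index: option S.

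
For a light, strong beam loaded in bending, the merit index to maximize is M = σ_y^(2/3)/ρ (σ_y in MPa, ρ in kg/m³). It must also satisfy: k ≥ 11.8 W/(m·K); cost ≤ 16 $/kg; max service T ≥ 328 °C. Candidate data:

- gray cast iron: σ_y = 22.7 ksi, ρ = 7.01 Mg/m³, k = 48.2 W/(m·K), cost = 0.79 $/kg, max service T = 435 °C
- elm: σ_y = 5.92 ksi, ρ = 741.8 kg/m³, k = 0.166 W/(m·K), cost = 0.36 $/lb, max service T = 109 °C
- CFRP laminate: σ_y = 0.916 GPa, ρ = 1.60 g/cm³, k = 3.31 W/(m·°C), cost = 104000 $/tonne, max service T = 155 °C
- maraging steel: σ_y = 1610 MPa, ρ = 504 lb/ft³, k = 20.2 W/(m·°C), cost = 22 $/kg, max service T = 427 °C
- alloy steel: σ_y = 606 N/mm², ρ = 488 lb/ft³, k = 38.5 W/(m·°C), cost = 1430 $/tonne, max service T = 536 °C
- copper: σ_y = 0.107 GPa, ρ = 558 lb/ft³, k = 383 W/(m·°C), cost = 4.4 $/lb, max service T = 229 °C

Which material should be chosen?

alloy steel

Screen on constraints: k ≥ 11.8 W/(m·K); cost ≤ 16 $/kg; max service T ≥ 328 °C. Survivors: gray cast iron, alloy steel.
Putting every candidate on a common basis:
  gray cast iron: σ_y = 156.5 MPa, ρ = 7010 kg/m³
  alloy steel: σ_y = 606.0 MPa, ρ = 7817 kg/m³
  alloy steel: M = 9.16×10⁻³
  gray cast iron: M = 4.14×10⁻³
Highest index: alloy steel.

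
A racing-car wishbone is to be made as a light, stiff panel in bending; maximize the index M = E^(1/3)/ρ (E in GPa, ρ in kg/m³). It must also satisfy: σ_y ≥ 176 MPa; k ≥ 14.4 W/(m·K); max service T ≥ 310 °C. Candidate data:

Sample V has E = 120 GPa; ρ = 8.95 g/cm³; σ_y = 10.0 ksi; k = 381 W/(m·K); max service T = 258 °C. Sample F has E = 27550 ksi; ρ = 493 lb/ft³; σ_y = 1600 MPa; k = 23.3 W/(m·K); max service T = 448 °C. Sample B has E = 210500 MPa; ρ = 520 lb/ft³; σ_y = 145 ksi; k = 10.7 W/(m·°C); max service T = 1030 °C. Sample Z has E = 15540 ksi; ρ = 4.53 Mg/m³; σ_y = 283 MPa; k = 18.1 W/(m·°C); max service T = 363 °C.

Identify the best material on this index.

Screen on constraints: σ_y ≥ 176 MPa; k ≥ 14.4 W/(m·K); max service T ≥ 310 °C. Survivors: sample F, sample Z.
Putting every candidate on a common basis:
  sample F: E = 190.0 GPa, ρ = 7897 kg/m³
  sample Z: E = 107.1 GPa, ρ = 4530 kg/m³
  sample Z: M = 1.05×10⁻³
  sample F: M = 0.728×10⁻³
The maximum is for sample Z.

sample Z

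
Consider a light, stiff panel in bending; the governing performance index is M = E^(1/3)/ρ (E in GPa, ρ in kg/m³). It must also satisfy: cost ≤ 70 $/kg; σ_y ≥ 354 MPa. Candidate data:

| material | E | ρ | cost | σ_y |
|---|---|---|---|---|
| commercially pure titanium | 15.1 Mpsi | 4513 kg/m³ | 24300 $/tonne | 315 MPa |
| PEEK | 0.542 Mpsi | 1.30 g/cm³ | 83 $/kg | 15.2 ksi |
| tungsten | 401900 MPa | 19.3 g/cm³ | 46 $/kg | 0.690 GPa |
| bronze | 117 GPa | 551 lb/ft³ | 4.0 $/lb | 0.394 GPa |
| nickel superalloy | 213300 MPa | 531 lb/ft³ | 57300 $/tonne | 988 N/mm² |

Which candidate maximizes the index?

Screen on constraints: cost ≤ 70 $/kg; σ_y ≥ 354 MPa. Survivors: tungsten, bronze, nickel superalloy.
After converting to SI:
  tungsten: E = 401.9 GPa, ρ = 19300 kg/m³
  bronze: E = 117.0 GPa, ρ = 8826 kg/m³
  nickel superalloy: E = 213.3 GPa, ρ = 8506 kg/m³
  nickel superalloy: M = 0.702×10⁻³
  bronze: M = 0.554×10⁻³
  tungsten: M = 0.382×10⁻³
Highest index: nickel superalloy.

nickel superalloy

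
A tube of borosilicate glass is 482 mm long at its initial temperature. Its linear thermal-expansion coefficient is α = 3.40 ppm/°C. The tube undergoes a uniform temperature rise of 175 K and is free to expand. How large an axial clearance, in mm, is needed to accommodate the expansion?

0.287 mm

ΔL = α·L₀·ΔT = 3.40×10⁻⁶ × 482 mm × 175.0 K = 0.287 mm.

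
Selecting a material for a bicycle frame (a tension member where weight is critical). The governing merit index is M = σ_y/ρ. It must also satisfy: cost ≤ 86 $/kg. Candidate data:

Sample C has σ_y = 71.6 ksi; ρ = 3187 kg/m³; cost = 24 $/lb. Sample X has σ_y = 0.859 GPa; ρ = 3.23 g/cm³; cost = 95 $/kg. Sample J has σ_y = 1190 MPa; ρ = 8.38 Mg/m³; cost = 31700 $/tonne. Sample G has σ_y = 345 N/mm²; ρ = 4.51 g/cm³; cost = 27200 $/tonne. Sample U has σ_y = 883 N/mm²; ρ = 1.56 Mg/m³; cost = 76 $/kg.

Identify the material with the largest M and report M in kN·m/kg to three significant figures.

sample U, M = 566 kN·m/kg

Screen on constraints: cost ≤ 86 $/kg. Survivors: sample C, sample J, sample G, sample U.
Convert each candidate to consistent units, then evaluate M:
  sample C: σ_y = 493.7 MPa, ρ = 3187 kg/m³
  sample J: σ_y = 1190 MPa, ρ = 8380 kg/m³
  sample G: σ_y = 345.0 MPa, ρ = 4510 kg/m³
  sample U: σ_y = 883.0 MPa, ρ = 1560 kg/m³
  sample U: M = 566 kN·m/kg
  sample C: M = 155 kN·m/kg
  sample J: M = 142 kN·m/kg
  sample G: M = 76.5 kN·m/kg
Sample U ranks first.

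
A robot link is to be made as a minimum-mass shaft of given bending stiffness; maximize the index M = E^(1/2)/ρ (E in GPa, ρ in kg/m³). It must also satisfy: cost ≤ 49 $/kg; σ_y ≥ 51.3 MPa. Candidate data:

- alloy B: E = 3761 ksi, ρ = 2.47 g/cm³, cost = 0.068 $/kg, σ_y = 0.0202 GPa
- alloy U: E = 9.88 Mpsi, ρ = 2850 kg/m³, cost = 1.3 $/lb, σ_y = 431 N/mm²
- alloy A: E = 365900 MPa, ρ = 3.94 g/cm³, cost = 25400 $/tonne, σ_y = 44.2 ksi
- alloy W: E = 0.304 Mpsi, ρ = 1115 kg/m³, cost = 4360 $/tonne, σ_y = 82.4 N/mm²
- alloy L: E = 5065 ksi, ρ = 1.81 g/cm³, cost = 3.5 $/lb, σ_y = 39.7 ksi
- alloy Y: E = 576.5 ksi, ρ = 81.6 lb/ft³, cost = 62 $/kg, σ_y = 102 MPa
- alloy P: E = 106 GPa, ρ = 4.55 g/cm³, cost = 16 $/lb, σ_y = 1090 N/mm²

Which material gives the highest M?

alloy A

Screen on constraints: cost ≤ 49 $/kg; σ_y ≥ 51.3 MPa. Survivors: alloy U, alloy A, alloy W, alloy L, alloy P.
In SI units:
  alloy U: E = 68.12 GPa, ρ = 2850 kg/m³
  alloy A: E = 365.9 GPa, ρ = 3940 kg/m³
  alloy W: E = 2.096 GPa, ρ = 1115 kg/m³
  alloy L: E = 34.92 GPa, ρ = 1810 kg/m³
  alloy P: E = 106.0 GPa, ρ = 4550 kg/m³
  alloy A: M = 4.85×10⁻³
  alloy L: M = 3.26×10⁻³
  alloy U: M = 2.90×10⁻³
  alloy P: M = 2.26×10⁻³
  alloy W: M = 1.30×10⁻³
The maximum is for alloy A.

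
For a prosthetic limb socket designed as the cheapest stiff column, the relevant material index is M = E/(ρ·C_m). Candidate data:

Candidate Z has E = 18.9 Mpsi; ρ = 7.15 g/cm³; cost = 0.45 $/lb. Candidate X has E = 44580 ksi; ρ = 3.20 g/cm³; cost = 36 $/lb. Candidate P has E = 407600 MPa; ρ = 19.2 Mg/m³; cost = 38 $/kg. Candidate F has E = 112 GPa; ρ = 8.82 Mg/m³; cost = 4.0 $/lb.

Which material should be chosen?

candidate Z

In SI units:
  candidate Z: E = 130.3 GPa, ρ = 7150 kg/m³, cost = 0.9921 $/kg
  candidate X: E = 307.4 GPa, ρ = 3200 kg/m³, cost = 79.37 $/kg
  candidate P: E = 407.6 GPa, ρ = 19200 kg/m³, cost = 38.00 $/kg
  candidate F: E = 112.0 GPa, ρ = 8820 kg/m³, cost = 8.818 $/kg
  candidate Z: M = 18.4 MN·m per $
  candidate F: M = 1.44 MN·m per $
  candidate X: M = 1.21 MN·m per $
  candidate P: M = 0.559 MN·m per $
The maximum is for candidate Z.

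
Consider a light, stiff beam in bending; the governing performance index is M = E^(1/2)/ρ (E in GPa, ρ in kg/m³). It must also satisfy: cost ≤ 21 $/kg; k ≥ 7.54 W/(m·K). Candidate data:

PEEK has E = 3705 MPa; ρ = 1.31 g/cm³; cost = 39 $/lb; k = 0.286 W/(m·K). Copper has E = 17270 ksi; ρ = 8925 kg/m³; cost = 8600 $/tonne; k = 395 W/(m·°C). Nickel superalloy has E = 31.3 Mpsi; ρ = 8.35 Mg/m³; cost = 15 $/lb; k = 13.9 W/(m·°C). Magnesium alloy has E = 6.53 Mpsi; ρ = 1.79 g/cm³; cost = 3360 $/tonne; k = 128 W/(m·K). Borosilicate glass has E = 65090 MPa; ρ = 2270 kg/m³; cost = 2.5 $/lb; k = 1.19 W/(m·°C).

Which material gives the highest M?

magnesium alloy

Screen on constraints: cost ≤ 21 $/kg; k ≥ 7.54 W/(m·K). Survivors: copper, magnesium alloy.
After converting to SI:
  copper: E = 119.1 GPa, ρ = 8925 kg/m³
  magnesium alloy: E = 45.02 GPa, ρ = 1790 kg/m³
  magnesium alloy: M = 3.75×10⁻³
  copper: M = 1.22×10⁻³
Magnesium alloy has the largest M.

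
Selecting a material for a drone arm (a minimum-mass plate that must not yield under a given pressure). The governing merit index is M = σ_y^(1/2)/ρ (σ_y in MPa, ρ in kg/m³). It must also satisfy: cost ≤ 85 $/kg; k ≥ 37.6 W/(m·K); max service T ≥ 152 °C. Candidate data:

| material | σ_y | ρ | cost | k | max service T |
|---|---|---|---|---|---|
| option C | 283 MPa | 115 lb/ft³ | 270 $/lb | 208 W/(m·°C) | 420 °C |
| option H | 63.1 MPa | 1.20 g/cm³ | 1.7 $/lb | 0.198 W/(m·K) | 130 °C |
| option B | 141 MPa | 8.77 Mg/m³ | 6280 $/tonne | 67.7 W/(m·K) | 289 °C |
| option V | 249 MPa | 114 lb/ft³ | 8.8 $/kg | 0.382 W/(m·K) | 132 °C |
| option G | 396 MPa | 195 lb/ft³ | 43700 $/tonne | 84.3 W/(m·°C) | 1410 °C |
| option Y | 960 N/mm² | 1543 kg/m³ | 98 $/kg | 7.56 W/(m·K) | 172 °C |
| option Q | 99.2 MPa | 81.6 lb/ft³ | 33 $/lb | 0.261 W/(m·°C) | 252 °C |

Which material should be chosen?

option G

Screen on constraints: cost ≤ 85 $/kg; k ≥ 37.6 W/(m·K); max service T ≥ 152 °C. Survivors: option B, option G.
Normalizing units and computing the index:
  option B: σ_y = 141.0 MPa, ρ = 8770 kg/m³
  option G: σ_y = 396.0 MPa, ρ = 3124 kg/m³
  option G: M = 6.37×10⁻³
  option B: M = 1.35×10⁻³
Highest index: option G.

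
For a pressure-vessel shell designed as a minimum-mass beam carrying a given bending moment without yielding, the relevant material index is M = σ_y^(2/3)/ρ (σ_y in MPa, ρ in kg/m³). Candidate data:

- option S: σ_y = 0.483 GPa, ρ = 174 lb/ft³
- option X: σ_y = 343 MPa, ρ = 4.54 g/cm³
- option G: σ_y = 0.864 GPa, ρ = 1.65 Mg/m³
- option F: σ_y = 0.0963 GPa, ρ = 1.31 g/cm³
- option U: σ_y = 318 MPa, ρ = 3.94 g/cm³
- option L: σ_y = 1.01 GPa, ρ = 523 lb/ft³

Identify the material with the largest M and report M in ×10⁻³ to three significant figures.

option G, M = 55.0×10⁻³

Convert each candidate to consistent units, then evaluate M:
  option S: σ_y = 483.0 MPa, ρ = 2787 kg/m³
  option X: σ_y = 343.0 MPa, ρ = 4540 kg/m³
  option G: σ_y = 864.0 MPa, ρ = 1650 kg/m³
  option F: σ_y = 96.30 MPa, ρ = 1310 kg/m³
  option U: σ_y = 318.0 MPa, ρ = 3940 kg/m³
  option L: σ_y = 1010 MPa, ρ = 8378 kg/m³
  option G: M = 55.0×10⁻³
  option S: M = 22.1×10⁻³
  option F: M = 16.0×10⁻³
  option L: M = 12.0×10⁻³
  option U: M = 11.8×10⁻³
  option X: M = 10.8×10⁻³
The maximum is for option G.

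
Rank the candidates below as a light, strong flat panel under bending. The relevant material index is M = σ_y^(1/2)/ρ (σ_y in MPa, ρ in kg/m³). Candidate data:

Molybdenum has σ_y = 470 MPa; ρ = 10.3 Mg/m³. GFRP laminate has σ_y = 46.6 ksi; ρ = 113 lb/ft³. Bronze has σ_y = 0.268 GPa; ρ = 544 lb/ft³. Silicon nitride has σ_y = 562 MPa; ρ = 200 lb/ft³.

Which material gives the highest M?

GFRP laminate

In SI units:
  molybdenum: σ_y = 470.0 MPa, ρ = 10300 kg/m³
  GFRP laminate: σ_y = 321.3 MPa, ρ = 1810 kg/m³
  bronze: σ_y = 268.0 MPa, ρ = 8714 kg/m³
  silicon nitride: σ_y = 562.0 MPa, ρ = 3204 kg/m³
  GFRP laminate: M = 9.90×10⁻³
  silicon nitride: M = 7.40×10⁻³
  molybdenum: M = 2.10×10⁻³
  bronze: M = 1.88×10⁻³
Highest index: GFRP laminate.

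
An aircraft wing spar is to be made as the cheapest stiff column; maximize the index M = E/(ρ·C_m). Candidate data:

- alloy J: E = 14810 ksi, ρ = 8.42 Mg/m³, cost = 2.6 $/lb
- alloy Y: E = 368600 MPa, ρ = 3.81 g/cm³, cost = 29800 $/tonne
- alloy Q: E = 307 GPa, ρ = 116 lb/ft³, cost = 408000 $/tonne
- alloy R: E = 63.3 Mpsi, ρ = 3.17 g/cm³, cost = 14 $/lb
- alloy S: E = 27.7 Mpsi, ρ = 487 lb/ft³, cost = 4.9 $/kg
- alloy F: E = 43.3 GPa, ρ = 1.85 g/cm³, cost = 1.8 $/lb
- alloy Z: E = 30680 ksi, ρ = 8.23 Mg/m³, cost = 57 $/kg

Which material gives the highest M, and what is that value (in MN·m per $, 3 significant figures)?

alloy F, M = 5.90 MN·m per $

Putting every candidate on a common basis:
  alloy J: E = 102.1 GPa, ρ = 8420 kg/m³, cost = 5.732 $/kg
  alloy Y: E = 368.6 GPa, ρ = 3810 kg/m³, cost = 29.80 $/kg
  alloy Q: E = 307.0 GPa, ρ = 1858 kg/m³, cost = 408.0 $/kg
  alloy R: E = 436.4 GPa, ρ = 3170 kg/m³, cost = 30.86 $/kg
  alloy S: E = 191.0 GPa, ρ = 7801 kg/m³, cost = 4.900 $/kg
  alloy F: E = 43.30 GPa, ρ = 1850 kg/m³, cost = 3.968 $/kg
  alloy Z: E = 211.5 GPa, ρ = 8230 kg/m³, cost = 57.00 $/kg
  alloy F: M = 5.90 MN·m per $
  alloy S: M = 5.00 MN·m per $
  alloy R: M = 4.46 MN·m per $
  alloy Y: M = 3.25 MN·m per $
  alloy J: M = 2.12 MN·m per $
  alloy Z: M = 0.451 MN·m per $
  alloy Q: M = 0.405 MN·m per $
Alloy F has the largest M.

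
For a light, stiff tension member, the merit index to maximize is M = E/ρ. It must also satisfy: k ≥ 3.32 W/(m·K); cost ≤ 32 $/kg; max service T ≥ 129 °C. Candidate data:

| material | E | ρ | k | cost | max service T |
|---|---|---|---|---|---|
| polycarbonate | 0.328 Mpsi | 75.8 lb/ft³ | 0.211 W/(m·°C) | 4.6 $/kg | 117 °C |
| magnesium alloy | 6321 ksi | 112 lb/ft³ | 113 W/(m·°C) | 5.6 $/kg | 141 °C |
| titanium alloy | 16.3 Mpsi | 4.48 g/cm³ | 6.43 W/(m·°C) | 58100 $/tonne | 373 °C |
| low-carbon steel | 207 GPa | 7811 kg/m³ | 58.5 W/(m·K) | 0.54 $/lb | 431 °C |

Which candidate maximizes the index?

Screen on constraints: k ≥ 3.32 W/(m·K); cost ≤ 32 $/kg; max service T ≥ 129 °C. Survivors: magnesium alloy, low-carbon steel.
Putting every candidate on a common basis:
  magnesium alloy: E = 43.58 GPa, ρ = 1794 kg/m³
  low-carbon steel: E = 207.0 GPa, ρ = 7811 kg/m³
  low-carbon steel: M = 26.5 MN·m/kg
  magnesium alloy: M = 24.3 MN·m/kg
Highest index: low-carbon steel.

low-carbon steel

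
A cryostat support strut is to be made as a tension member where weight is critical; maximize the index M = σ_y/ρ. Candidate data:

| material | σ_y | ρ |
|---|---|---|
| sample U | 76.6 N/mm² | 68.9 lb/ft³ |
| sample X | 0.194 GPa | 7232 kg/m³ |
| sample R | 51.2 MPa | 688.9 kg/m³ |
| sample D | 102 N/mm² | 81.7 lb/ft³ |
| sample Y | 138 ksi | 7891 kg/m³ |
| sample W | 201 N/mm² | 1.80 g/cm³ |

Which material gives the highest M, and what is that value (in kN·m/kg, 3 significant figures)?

Putting every candidate on a common basis:
  sample U: σ_y = 76.60 MPa, ρ = 1104 kg/m³
  sample X: σ_y = 194.0 MPa, ρ = 7232 kg/m³
  sample R: σ_y = 51.20 MPa, ρ = 688.9 kg/m³
  sample D: σ_y = 102.0 MPa, ρ = 1309 kg/m³
  sample Y: σ_y = 951.5 MPa, ρ = 7891 kg/m³
  sample W: σ_y = 201.0 MPa, ρ = 1800 kg/m³
  sample Y: M = 121 kN·m/kg
  sample W: M = 112 kN·m/kg
  sample D: M = 77.9 kN·m/kg
  sample R: M = 74.3 kN·m/kg
  sample U: M = 69.4 kN·m/kg
  sample X: M = 26.8 kN·m/kg
Sample Y ranks first.

sample Y, M = 121 kN·m/kg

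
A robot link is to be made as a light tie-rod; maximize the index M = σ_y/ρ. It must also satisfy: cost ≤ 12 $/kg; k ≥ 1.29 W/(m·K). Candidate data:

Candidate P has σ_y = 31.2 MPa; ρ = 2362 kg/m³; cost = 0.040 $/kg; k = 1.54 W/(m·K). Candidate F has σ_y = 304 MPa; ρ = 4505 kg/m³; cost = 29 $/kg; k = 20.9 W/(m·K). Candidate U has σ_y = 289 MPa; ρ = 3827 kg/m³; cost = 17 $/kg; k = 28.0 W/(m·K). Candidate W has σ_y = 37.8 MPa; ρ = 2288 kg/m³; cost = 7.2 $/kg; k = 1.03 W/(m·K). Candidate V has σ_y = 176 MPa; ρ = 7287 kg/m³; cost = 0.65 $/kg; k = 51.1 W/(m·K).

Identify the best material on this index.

candidate V

Screen on constraints: cost ≤ 12 $/kg; k ≥ 1.29 W/(m·K). Survivors: candidate P, candidate V.
Evaluate M for each candidate:
  candidate V: M = 24.2 kN·m/kg
  candidate P: M = 13.2 kN·m/kg
Highest index: candidate V.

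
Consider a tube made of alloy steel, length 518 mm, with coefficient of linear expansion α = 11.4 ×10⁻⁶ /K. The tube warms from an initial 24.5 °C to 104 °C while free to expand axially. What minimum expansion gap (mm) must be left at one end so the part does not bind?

ΔT = 104 − 24.5 = 79.50 K.
ΔL = α·L₀·ΔT = 11.4×10⁻⁶ × 518 mm × 79.50 K = 0.469 mm.

0.469 mm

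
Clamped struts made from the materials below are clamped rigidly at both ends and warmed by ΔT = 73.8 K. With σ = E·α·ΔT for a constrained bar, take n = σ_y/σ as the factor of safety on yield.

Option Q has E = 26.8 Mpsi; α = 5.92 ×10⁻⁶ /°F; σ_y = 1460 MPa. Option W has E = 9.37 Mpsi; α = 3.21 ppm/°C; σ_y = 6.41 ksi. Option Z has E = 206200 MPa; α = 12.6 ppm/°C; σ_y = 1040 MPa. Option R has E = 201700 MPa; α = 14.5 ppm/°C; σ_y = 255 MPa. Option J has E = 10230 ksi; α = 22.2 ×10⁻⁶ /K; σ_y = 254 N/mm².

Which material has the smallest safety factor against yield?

Converting E to GPa, α to ×10⁻⁶/K, σ_y to MPa, then σ and n for each:
  option Q: E = 184.8, α = 10.7, σ_y = 1460 → σ = 145 MPa, n = 10.0
  option W: E = 64.60, α = 3.21, σ_y = 44.20 → σ = 15.3 MPa, n = 2.89
  option Z: E = 206.2, α = 12.6, σ_y = 1040 → σ = 192 MPa, n = 5.42
  option R: E = 201.7, α = 14.5, σ_y = 255.0 → σ = 216 MPa, n = 1.18
  option J: E = 70.53, α = 22.2, σ_y = 254.0 → σ = 116 MPa, n = 2.20
Option R has the lowest safety factor, n = 1.18.

option R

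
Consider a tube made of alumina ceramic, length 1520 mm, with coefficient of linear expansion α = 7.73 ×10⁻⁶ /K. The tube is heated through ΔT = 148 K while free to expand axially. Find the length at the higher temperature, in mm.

1521.7 mm

ΔL = α·L₀·ΔT = 7.73×10⁻⁶ × 1520 mm × 148.0 K = 1.74 mm.
L = L₀ + ΔL = 1520 + 1.74 = 1521.7 mm.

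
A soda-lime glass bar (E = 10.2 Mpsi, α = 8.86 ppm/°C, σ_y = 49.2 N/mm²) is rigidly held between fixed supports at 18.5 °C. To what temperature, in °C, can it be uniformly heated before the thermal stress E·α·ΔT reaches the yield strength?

97.5 °C

E = 10.2 Mpsi = 70.33 GPa.
σ_y = 49.2 N/mm² = 49.20 MPa.
E·α·ΔT = 49.20 MPa ⇒ ΔT = 49.20 / (70.33×10³ × 8.86×10⁻⁶) = 78.96 K.
T = 18.5 + 78.96 = 97.46 °C.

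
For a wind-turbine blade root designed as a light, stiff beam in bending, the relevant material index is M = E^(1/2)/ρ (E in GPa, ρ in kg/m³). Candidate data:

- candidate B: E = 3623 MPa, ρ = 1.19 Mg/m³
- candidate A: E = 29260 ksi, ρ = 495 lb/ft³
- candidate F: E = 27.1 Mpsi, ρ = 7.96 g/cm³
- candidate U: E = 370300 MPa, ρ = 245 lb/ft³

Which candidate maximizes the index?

Normalizing units and computing the index:
  candidate B: E = 3.623 GPa, ρ = 1190 kg/m³
  candidate A: E = 201.7 GPa, ρ = 7929 kg/m³
  candidate F: E = 186.8 GPa, ρ = 7960 kg/m³
  candidate U: E = 370.3 GPa, ρ = 3925 kg/m³
  candidate U: M = 4.90×10⁻³
  candidate A: M = 1.79×10⁻³
  candidate F: M = 1.72×10⁻³
  candidate B: M = 1.60×10⁻³
The maximum is for candidate U.

candidate U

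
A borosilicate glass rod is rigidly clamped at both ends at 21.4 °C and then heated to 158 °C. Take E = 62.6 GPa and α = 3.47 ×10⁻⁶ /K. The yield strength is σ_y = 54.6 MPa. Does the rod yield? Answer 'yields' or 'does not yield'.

does not yield

ΔT = 136.6 K. Constrained thermal stress σ = E·α·ΔT = 62.60×10³ MPa × 3.47×10⁻⁶ × 136.6 = 29.7 MPa (compressive).
Compare to σ_y = 54.6 MPa: σ < σ_y, so it does not yield.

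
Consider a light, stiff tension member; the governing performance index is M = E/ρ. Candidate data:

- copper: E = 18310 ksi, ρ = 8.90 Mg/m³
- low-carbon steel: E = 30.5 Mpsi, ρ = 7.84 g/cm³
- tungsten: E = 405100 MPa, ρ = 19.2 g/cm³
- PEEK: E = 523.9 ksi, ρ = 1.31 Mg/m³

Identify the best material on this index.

low-carbon steel

Putting every candidate on a common basis:
  copper: E = 126.2 GPa, ρ = 8900 kg/m³
  low-carbon steel: E = 210.3 GPa, ρ = 7840 kg/m³
  tungsten: E = 405.1 GPa, ρ = 19200 kg/m³
  PEEK: E = 3.612 GPa, ρ = 1310 kg/m³
  low-carbon steel: M = 26.8 MN·m/kg
  tungsten: M = 21.1 MN·m/kg
  copper: M = 14.2 MN·m/kg
  PEEK: M = 2.76 MN·m/kg
The maximum is for low-carbon steel.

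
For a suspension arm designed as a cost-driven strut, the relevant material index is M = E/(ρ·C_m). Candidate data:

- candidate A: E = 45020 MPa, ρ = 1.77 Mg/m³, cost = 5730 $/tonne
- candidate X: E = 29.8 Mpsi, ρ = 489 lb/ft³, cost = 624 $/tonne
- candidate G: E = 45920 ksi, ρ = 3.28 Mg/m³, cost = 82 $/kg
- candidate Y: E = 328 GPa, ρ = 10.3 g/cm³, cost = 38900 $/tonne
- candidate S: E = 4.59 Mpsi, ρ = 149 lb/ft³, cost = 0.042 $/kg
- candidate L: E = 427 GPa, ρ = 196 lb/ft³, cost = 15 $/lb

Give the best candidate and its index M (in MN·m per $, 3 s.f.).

In SI units:
  candidate A: E = 45.02 GPa, ρ = 1770 kg/m³, cost = 5.730 $/kg
  candidate X: E = 205.5 GPa, ρ = 7833 kg/m³, cost = 0.6240 $/kg
  candidate G: E = 316.6 GPa, ρ = 3280 kg/m³, cost = 82.00 $/kg
  candidate Y: E = 328.0 GPa, ρ = 10300 kg/m³, cost = 38.90 $/kg
  candidate S: E = 31.65 GPa, ρ = 2387 kg/m³, cost = 0.04200 $/kg
  candidate L: E = 427.0 GPa, ρ = 3140 kg/m³, cost = 33.07 $/kg
  candidate S: M = 316 MN·m per $
  candidate X: M = 42.0 MN·m per $
  candidate A: M = 4.44 MN·m per $
  candidate L: M = 4.11 MN·m per $
  candidate G: M = 1.18 MN·m per $
  candidate Y: M = 0.819 MN·m per $
The maximum is for candidate S.

candidate S, M = 316 MN·m per $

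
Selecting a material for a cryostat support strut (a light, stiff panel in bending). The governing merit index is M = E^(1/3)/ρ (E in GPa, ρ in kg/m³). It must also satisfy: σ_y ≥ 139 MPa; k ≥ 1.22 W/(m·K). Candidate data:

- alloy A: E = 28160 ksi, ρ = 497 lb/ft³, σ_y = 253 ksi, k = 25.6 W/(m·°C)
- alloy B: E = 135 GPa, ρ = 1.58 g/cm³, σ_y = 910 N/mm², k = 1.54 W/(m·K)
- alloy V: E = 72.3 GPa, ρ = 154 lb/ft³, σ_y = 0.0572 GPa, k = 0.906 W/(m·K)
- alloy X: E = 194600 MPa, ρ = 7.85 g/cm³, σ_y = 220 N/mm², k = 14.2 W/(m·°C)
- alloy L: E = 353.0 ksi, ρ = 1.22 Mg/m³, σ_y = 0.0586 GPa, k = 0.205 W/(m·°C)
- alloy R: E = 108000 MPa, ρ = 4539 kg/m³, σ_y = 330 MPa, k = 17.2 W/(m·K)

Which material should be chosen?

Screen on constraints: σ_y ≥ 139 MPa; k ≥ 1.22 W/(m·K). Survivors: alloy A, alloy B, alloy X, alloy R.
Normalizing units and computing the index:
  alloy A: E = 194.2 GPa, ρ = 7961 kg/m³
  alloy B: E = 135.0 GPa, ρ = 1580 kg/m³
  alloy X: E = 194.6 GPa, ρ = 7850 kg/m³
  alloy R: E = 108.0 GPa, ρ = 4539 kg/m³
  alloy B: M = 3.25×10⁻³
  alloy R: M = 1.05×10⁻³
  alloy X: M = 0.738×10⁻³
  alloy A: M = 0.727×10⁻³
Highest index: alloy B.

alloy B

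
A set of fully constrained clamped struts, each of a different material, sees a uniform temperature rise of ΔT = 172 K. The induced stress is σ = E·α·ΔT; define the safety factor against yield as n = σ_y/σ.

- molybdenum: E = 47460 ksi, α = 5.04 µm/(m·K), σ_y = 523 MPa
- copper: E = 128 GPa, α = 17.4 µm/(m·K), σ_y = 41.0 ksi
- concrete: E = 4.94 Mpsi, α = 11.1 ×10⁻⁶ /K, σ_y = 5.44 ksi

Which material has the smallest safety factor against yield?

In consistent units (E in GPa, α in ×10⁻⁶/K, σ_y in MPa):
  molybdenum: E = 327.2, α = 5.04, σ_y = 523.0 → σ = 284 MPa, n = 1.84
  copper: E = 128.0, α = 17.4, σ_y = 282.7 → σ = 383 MPa, n = 0.738
  concrete: E = 34.06, α = 11.1, σ_y = 37.51 → σ = 65.0 MPa, n = 0.577
The minimum is concrete at n = 0.577.

concrete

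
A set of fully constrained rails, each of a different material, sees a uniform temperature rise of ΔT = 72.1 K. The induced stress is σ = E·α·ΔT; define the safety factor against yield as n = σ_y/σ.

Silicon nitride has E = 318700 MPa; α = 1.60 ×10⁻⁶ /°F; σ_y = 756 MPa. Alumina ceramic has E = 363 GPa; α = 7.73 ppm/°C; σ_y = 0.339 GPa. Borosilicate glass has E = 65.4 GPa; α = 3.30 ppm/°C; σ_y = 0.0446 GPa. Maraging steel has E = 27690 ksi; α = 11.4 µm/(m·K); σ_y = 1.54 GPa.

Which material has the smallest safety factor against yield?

alumina ceramic

Per material, after unit conversion:
  silicon nitride: E = 318.7, α = 2.88, σ_y = 756.0 → σ = 66.2 MPa, n = 11.4
  alumina ceramic: E = 363.0, α = 7.73, σ_y = 339.0 → σ = 202 MPa, n = 1.68
  borosilicate glass: E = 65.40, α = 3.30, σ_y = 44.60 → σ = 15.6 MPa, n = 2.87
  maraging steel: E = 190.9, α = 11.4, σ_y = 1540 → σ = 157 MPa, n = 9.81
The minimum is alumina ceramic at n = 1.68.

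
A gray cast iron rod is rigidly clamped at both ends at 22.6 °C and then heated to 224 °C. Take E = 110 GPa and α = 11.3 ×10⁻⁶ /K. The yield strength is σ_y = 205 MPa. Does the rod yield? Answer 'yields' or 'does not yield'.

ΔT = 201.4 K. Constrained thermal stress σ = E·α·ΔT = 110.0×10³ MPa × 11.3×10⁻⁶ × 201.4 = 250 MPa (compressive).
Compare to σ_y = 205 MPa: σ ≥ σ_y, so it yields.

yields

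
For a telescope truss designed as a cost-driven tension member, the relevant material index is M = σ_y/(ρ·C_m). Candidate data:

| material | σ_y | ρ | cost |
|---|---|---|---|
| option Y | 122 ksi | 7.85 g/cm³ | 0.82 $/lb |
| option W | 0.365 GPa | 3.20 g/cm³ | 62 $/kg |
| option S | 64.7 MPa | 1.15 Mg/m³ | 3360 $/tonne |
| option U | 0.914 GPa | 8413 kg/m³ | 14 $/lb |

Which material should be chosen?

option Y

Normalizing units and computing the index:
  option Y: σ_y = 841.2 MPa, ρ = 7850 kg/m³, cost = 1.808 $/kg
  option W: σ_y = 365.0 MPa, ρ = 3200 kg/m³, cost = 62.00 $/kg
  option S: σ_y = 64.70 MPa, ρ = 1150 kg/m³, cost = 3.360 $/kg
  option U: σ_y = 914.0 MPa, ρ = 8413 kg/m³, cost = 30.86 $/kg
  option Y: M = 59.3 kN·m per $
  option S: M = 16.7 kN·m per $
  option U: M = 3.52 kN·m per $
  option W: M = 1.84 kN·m per $
Highest index: option Y.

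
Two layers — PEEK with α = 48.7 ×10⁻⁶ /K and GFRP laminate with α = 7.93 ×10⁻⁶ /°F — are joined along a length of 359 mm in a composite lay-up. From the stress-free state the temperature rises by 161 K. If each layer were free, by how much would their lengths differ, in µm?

1990 µm

GFRP laminate: α = 7.93×10⁻⁶/°F × 9/5 = 14.3×10⁻⁶/K.
Δα = |48.7 − 14.3|×10⁻⁶/K = 34.4×10⁻⁶/K.
ΔL_mismatch = Δα·L·ΔT = 34.4×10⁻⁶ × 359.0 mm × 161.0 K = 1990 µm.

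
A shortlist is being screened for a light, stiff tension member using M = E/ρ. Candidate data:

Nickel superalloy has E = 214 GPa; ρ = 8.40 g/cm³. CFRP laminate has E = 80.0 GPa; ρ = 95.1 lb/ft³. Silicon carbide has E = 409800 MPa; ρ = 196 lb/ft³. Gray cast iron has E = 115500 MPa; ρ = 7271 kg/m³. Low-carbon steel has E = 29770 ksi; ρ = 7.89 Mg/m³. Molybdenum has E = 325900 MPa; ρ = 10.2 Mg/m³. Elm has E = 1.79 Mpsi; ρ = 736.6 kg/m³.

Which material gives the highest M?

silicon carbide

Normalizing units and computing the index:
  nickel superalloy: E = 214.0 GPa, ρ = 8400 kg/m³
  CFRP laminate: E = 80.00 GPa, ρ = 1523 kg/m³
  silicon carbide: E = 409.8 GPa, ρ = 3140 kg/m³
  gray cast iron: E = 115.5 GPa, ρ = 7271 kg/m³
  low-carbon steel: E = 205.3 GPa, ρ = 7890 kg/m³
  molybdenum: E = 325.9 GPa, ρ = 10200 kg/m³
  elm: E = 12.34 GPa, ρ = 736.6 kg/m³
  silicon carbide: M = 131 MN·m/kg
  CFRP laminate: M = 52.5 MN·m/kg
  molybdenum: M = 32.0 MN·m/kg
  low-carbon steel: M = 26.0 MN·m/kg
  nickel superalloy: M = 25.5 MN·m/kg
  elm: M = 16.8 MN·m/kg
  gray cast iron: M = 15.9 MN·m/kg
Silicon carbide ranks first.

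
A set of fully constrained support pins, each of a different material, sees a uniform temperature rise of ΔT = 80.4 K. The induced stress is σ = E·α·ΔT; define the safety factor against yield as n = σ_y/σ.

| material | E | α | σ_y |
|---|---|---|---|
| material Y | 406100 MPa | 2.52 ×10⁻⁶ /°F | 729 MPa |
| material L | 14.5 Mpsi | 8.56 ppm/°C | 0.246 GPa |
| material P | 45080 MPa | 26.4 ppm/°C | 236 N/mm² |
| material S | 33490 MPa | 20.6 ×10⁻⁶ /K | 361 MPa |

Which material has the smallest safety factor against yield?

material P

With everything in SI (GPa, ×10⁻⁶/K, MPa):
  material Y: E = 406.1, α = 4.54, σ_y = 729.0 → σ = 148 MPa, n = 4.92
  material L: E = 99.97, α = 8.56, σ_y = 246.0 → σ = 68.8 MPa, n = 3.58
  material P: E = 45.08, α = 26.4, σ_y = 236.0 → σ = 95.7 MPa, n = 2.47
  material S: E = 33.49, α = 20.6, σ_y = 361.0 → σ = 55.5 MPa, n = 6.51
The minimum is material P at n = 2.47.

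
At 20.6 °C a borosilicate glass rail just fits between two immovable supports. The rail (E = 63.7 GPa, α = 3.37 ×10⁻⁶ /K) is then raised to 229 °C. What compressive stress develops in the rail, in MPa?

44.7 MPa

ΔT = 208.4 K. Constrained thermal stress σ = E·α·ΔT = 63.70×10³ MPa × 3.37×10⁻⁶ × 208.4 = 44.7 MPa (compressive).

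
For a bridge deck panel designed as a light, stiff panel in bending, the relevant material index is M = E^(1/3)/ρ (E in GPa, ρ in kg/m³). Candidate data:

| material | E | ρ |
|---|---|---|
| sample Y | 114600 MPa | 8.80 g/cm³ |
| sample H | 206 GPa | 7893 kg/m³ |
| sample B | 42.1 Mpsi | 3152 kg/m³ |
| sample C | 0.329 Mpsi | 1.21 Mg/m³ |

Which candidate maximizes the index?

sample B

Convert each candidate to consistent units, then evaluate M:
  sample Y: E = 114.6 GPa, ρ = 8800 kg/m³
  sample H: E = 206.0 GPa, ρ = 7893 kg/m³
  sample B: E = 290.3 GPa, ρ = 3152 kg/m³
  sample C: E = 2.268 GPa, ρ = 1210 kg/m³
  sample B: M = 2.10×10⁻³
  sample C: M = 1.09×10⁻³
  sample H: M = 0.748×10⁻³
  sample Y: M = 0.552×10⁻³
Sample B ranks first.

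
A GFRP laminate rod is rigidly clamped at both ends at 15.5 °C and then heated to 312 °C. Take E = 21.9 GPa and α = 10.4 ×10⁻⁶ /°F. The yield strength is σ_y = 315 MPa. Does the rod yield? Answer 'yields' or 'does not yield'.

does not yield

α = 10.4×10⁻⁶/°F × 9/5 = 18.7×10⁻⁶/K.
ΔT = 296.5 K. Constrained thermal stress σ = E·α·ΔT = 21.90×10³ MPa × 18.7×10⁻⁶ × 296.5 = 122 MPa (compressive).
Compare to σ_y = 315 MPa: σ < σ_y, so it does not yield.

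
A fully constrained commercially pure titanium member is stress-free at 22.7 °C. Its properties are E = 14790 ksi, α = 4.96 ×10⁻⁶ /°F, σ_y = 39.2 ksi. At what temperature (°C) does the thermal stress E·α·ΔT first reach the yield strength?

E = 14790 ksi = 102.0 GPa.
α = 4.96×10⁻⁶/°F × 9/5 = 8.93×10⁻⁶/K.
σ_y = 39.2 ksi = 270.3 MPa.
E·α·ΔT = 270.3 MPa ⇒ ΔT = 270.3 / (102.0×10³ × 8.93×10⁻⁶) = 296.9 K.
T = 22.7 + 296.9 = 319.6 °C.

320 °C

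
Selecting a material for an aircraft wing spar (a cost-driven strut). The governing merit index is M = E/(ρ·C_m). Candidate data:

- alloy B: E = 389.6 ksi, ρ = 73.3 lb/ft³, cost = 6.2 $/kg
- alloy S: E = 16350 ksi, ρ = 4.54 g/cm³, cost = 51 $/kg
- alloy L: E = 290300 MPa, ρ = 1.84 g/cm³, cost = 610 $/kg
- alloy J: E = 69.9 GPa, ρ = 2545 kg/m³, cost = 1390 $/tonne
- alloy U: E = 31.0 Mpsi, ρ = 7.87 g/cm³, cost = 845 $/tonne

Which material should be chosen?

Normalizing units and computing the index:
  alloy B: E = 2.686 GPa, ρ = 1174 kg/m³, cost = 6.200 $/kg
  alloy S: E = 112.7 GPa, ρ = 4540 kg/m³, cost = 51.00 $/kg
  alloy L: E = 290.3 GPa, ρ = 1840 kg/m³, cost = 610.0 $/kg
  alloy J: E = 69.90 GPa, ρ = 2545 kg/m³, cost = 1.390 $/kg
  alloy U: E = 213.7 GPa, ρ = 7870 kg/m³, cost = 0.8450 $/kg
  alloy U: M = 32.1 MN·m per $
  alloy J: M = 19.8 MN·m per $
  alloy S: M = 0.487 MN·m per $
  alloy B: M = 0.369 MN·m per $
  alloy L: M = 0.259 MN·m per $
Alloy U ranks first.

alloy U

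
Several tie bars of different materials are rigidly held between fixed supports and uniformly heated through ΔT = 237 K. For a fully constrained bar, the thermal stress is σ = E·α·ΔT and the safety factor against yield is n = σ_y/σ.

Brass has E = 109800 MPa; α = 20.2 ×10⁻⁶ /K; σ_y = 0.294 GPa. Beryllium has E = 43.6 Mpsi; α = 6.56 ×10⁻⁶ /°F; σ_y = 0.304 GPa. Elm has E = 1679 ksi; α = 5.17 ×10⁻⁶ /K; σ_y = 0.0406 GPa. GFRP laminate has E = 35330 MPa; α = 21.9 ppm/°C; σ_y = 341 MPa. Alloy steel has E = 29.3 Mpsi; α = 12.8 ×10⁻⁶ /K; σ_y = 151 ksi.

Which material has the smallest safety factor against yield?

beryllium

In consistent units (E in GPa, α in ×10⁻⁶/K, σ_y in MPa):
  brass: E = 109.8, α = 20.2, σ_y = 294.0 → σ = 526 MPa, n = 0.559
  beryllium: E = 300.6, α = 11.8, σ_y = 304.0 → σ = 841 MPa, n = 0.361
  elm: E = 11.58, α = 5.17, σ_y = 40.60 → σ = 14.2 MPa, n = 2.86
  GFRP laminate: E = 35.33, α = 21.9, σ_y = 341.0 → σ = 183 MPa, n = 1.86
  alloy steel: E = 202.0, α = 12.8, σ_y = 1041 → σ = 613 MPa, n = 1.70
Beryllium has the lowest safety factor, n = 0.361.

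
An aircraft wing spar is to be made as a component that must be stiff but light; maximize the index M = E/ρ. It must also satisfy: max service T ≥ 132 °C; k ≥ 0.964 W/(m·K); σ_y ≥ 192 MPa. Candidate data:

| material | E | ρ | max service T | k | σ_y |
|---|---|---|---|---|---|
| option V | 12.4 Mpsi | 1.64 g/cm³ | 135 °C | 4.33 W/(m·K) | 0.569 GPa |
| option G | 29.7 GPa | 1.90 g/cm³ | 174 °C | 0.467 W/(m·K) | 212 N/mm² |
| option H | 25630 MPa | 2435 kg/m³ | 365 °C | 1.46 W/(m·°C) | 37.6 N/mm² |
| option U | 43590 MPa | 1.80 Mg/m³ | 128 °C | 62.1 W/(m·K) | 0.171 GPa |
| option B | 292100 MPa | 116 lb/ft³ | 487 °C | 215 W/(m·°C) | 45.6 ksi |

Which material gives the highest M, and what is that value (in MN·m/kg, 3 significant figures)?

option B, M = 157 MN·m/kg

Screen on constraints: max service T ≥ 132 °C; k ≥ 0.964 W/(m·K); σ_y ≥ 192 MPa. Survivors: option V, option B.
Convert each candidate to consistent units, then evaluate M:
  option V: E = 85.50 GPa, ρ = 1640 kg/m³
  option B: E = 292.1 GPa, ρ = 1858 kg/m³
  option B: M = 157 MN·m/kg
  option V: M = 52.1 MN·m/kg
Highest index: option B.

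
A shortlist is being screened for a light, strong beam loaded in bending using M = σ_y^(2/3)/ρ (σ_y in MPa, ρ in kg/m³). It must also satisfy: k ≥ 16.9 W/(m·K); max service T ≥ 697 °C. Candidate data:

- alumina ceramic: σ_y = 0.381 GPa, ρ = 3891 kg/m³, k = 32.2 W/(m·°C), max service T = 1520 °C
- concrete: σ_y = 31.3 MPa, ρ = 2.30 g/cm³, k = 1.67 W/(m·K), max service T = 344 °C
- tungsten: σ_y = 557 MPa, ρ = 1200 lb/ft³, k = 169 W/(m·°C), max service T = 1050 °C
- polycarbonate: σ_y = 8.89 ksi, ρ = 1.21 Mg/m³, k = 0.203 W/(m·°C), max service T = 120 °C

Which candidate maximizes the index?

alumina ceramic

Screen on constraints: k ≥ 16.9 W/(m·K); max service T ≥ 697 °C. Survivors: alumina ceramic, tungsten.
After converting to SI:
  alumina ceramic: σ_y = 381.0 MPa, ρ = 3891 kg/m³
  tungsten: σ_y = 557.0 MPa, ρ = 19220 kg/m³
  alumina ceramic: M = 13.5×10⁻³
  tungsten: M = 3.52×10⁻³
Highest index: alumina ceramic.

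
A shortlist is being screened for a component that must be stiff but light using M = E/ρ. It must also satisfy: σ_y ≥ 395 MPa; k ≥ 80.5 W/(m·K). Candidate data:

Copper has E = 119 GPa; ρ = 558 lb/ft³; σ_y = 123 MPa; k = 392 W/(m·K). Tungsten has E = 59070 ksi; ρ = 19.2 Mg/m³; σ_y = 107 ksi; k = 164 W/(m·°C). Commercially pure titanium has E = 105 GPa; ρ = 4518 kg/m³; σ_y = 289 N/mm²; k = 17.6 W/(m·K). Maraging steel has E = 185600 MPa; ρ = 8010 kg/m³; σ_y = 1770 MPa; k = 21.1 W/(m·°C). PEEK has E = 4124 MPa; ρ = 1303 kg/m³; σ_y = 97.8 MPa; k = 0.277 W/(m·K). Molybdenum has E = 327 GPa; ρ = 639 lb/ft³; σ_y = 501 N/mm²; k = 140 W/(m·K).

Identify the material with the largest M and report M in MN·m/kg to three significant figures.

Screen on constraints: σ_y ≥ 395 MPa; k ≥ 80.5 W/(m·K). Survivors: tungsten, molybdenum.
In SI units:
  tungsten: E = 407.3 GPa, ρ = 19200 kg/m³
  molybdenum: E = 327.0 GPa, ρ = 10240 kg/m³
  molybdenum: M = 31.9 MN·m/kg
  tungsten: M = 21.2 MN·m/kg
Molybdenum has the largest M.

molybdenum, M = 31.9 MN·m/kg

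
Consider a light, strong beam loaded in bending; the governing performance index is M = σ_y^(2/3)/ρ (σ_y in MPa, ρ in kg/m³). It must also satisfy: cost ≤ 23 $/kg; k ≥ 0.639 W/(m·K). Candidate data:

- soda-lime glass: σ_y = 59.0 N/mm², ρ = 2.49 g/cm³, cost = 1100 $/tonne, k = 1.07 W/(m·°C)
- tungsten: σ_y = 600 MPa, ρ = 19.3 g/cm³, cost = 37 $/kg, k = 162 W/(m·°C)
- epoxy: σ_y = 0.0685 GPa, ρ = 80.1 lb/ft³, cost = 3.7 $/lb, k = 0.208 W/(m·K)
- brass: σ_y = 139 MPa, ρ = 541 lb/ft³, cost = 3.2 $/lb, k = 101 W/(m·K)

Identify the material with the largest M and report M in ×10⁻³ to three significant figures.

soda-lime glass, M = 6.09×10⁻³

Screen on constraints: cost ≤ 23 $/kg; k ≥ 0.639 W/(m·K). Survivors: soda-lime glass, brass.
Convert each candidate to consistent units, then evaluate M:
  soda-lime glass: σ_y = 59.00 MPa, ρ = 2490 kg/m³
  brass: σ_y = 139.0 MPa, ρ = 8666 kg/m³
  soda-lime glass: M = 6.09×10⁻³
  brass: M = 3.10×10⁻³
Soda-lime glass ranks first.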